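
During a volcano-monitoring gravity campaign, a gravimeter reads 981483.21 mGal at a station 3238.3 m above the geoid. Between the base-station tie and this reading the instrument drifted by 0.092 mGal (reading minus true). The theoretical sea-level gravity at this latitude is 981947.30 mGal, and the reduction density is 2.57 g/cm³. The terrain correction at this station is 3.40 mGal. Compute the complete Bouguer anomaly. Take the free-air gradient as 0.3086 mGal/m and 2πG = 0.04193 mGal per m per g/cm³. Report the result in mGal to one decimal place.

189.6

Drift-corrected reading = 981483.21 − (0.092) = 981483.118 mGal
Free-air correction = 0.3086 × 3238.3 = 999.34 mGal
Free-air anomaly = 981483.118 − 981947.30 + (999.34) = 535.158 mGal
Bouguer slab correction = 0.04193 × 2.57 × 3238.3 = 348.96 mGal
Simple Bouguer anomaly = 535.158 − (348.96) = 186.198 mGal
Complete Bouguer anomaly = 186.198 + 3.40 = 189.598 mGal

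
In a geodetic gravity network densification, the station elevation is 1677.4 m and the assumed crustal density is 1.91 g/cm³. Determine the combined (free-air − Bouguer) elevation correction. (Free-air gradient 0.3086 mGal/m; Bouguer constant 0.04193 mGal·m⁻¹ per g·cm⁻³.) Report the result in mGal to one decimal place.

383.3

Combined gradient = 0.3086 − 0.04193 × 1.91 = 0.2285137 mGal/m
Combined elevation correction = 0.2285137 × 1677.4 = 383.3 mGal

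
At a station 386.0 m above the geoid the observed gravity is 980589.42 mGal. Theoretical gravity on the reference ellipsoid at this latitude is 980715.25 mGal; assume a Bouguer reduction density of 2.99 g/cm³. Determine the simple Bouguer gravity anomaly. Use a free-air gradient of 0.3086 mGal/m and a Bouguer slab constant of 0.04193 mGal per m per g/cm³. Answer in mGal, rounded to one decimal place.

-55.1

Free-air correction = 0.3086 × 386.0 = 119.12 mGal
Free-air anomaly = 980589.42 − 980715.25 + (119.12) = -6.71 mGal
Bouguer slab correction = 0.04193 × 2.99 × 386.0 = 48.39 mGal
Simple Bouguer anomaly = -6.71 − (48.39) = -55.10 mGal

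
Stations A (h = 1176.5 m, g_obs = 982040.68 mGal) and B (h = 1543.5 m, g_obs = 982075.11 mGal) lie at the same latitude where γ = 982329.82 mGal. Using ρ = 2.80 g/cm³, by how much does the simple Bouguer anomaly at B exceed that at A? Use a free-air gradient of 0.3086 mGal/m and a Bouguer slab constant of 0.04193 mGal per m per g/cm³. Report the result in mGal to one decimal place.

104.6

Δg_SB(A) = 982040.68 − 982329.82 + 0.3086×1176.5 − 0.04193×2.80×1176.5 = -64.20 mGal
Δg_SB(B) = 982075.11 − 982329.82 + 0.3086×1543.5 − 0.04193×2.80×1543.5 = 40.40 mGal
Difference = 40.40 − (-64.20) = 104.60 mGal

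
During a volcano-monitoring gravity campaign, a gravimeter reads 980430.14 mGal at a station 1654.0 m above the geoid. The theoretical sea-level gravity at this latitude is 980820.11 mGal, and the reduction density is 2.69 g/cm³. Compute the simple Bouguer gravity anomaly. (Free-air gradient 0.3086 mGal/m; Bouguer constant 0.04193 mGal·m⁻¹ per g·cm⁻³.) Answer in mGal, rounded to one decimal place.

Free-air correction = 0.3086 × 1654.0 = 510.42 mGal
Free-air anomaly = 980430.14 − 980820.11 + (510.42) = 120.45 mGal
Bouguer slab correction = 0.04193 × 2.69 × 1654.0 = 186.56 mGal
Simple Bouguer anomaly = 120.45 − (186.56) = -66.11 mGal

-66.1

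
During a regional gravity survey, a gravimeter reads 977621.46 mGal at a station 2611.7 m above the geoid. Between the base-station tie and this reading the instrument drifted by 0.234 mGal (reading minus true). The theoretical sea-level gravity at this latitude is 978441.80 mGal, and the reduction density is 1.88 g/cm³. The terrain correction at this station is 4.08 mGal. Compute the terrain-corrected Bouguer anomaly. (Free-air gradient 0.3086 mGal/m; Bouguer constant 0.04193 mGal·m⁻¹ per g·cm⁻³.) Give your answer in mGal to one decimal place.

-216.4

Drift-corrected reading = 977621.46 − (0.234) = 977621.226 mGal
Free-air correction = 0.3086 × 2611.7 = 805.97 mGal
Free-air anomaly = 977621.226 − 978441.80 + (805.97) = -14.604 mGal
Bouguer slab correction = 0.04193 × 1.88 × 2611.7 = 205.88 mGal
Simple Bouguer anomaly = -14.604 − (205.88) = -220.484 mGal
Complete Bouguer anomaly = -220.484 + 4.08 = -216.404 mGal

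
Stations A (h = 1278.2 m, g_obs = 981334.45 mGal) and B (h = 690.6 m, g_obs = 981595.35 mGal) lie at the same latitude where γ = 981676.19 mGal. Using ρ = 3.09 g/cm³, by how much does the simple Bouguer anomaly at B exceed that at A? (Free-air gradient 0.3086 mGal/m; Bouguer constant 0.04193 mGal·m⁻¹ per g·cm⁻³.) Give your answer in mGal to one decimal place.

Δg_SB(A) = 981334.45 − 981676.19 + 0.3086×1278.2 − 0.04193×3.09×1278.2 = -112.90 mGal
Δg_SB(B) = 981595.35 − 981676.19 + 0.3086×690.6 − 0.04193×3.09×690.6 = 42.80 mGal
Difference = 42.80 − (-112.90) = 155.70 mGal

155.7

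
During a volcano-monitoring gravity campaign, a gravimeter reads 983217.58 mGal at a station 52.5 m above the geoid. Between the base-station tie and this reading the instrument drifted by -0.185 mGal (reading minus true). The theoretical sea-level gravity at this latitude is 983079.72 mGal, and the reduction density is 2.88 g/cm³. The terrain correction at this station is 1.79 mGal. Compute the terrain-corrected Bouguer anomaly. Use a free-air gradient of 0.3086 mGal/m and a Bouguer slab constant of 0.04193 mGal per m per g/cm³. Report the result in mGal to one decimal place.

Drift-corrected reading = 983217.58 − (-0.185) = 983217.765 mGal
Free-air correction = 0.3086 × 52.5 = 16.20 mGal
Free-air anomaly = 983217.765 − 983079.72 + (16.20) = 154.245 mGal
Bouguer slab correction = 0.04193 × 2.88 × 52.5 = 6.34 mGal
Simple Bouguer anomaly = 154.245 − (6.34) = 147.905 mGal
Complete Bouguer anomaly = 147.905 + 1.79 = 149.695 mGal

149.7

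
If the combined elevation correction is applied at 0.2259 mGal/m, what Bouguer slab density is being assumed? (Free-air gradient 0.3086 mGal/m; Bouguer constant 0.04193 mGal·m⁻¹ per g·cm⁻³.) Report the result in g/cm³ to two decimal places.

0.2259 = 0.3086 − 0.04193 × ρ
ρ = (0.3086 − 0.2259) / 0.04193 = 1.97 g/cm³

1.97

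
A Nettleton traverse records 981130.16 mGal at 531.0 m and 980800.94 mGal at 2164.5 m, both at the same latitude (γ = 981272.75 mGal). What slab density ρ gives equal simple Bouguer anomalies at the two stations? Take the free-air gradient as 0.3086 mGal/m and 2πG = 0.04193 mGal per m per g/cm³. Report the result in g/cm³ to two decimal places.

2.55

Δg_obs = 980800.94 − 981130.16 = -329.22 mGal over Δh = 2164.5 − 531.0 = 1633.5 m
Equal Bouguer anomalies ⇒ Δg_obs + (0.3086 − 0.04193ρ)·Δh = 0
0.3086 − 0.04193ρ = −Δg_obs/Δh = 0.20154
ρ = (0.3086 − 0.20154) / 0.04193 = 2.55 g/cm³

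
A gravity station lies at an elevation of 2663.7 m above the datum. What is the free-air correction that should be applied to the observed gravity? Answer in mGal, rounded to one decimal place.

822.0

Free-air correction = 0.3086 × 2663.7 = 822.0 mGal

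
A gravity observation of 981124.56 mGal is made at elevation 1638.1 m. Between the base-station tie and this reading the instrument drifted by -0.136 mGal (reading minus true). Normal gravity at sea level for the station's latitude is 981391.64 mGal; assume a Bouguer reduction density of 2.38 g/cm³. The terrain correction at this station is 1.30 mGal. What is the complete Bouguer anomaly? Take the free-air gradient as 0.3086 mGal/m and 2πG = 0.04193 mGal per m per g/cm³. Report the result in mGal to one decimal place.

76.4

Drift-corrected reading = 981124.56 − (-0.136) = 981124.696 mGal
Free-air correction = 0.3086 × 1638.1 = 505.52 mGal
Free-air anomaly = 981124.696 − 981391.64 + (505.52) = 238.576 mGal
Bouguer slab correction = 0.04193 × 2.38 × 1638.1 = 163.47 mGal
Simple Bouguer anomaly = 238.576 − (163.47) = 75.106 mGal
Complete Bouguer anomaly = 75.106 + 1.30 = 76.406 mGal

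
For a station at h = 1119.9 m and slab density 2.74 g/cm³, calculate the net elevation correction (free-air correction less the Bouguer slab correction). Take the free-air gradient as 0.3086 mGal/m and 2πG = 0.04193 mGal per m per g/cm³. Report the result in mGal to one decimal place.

216.9

Combined gradient = 0.3086 − 0.04193 × 2.74 = 0.1937118 mGal/m
Combined elevation correction = 0.1937118 × 1119.9 = 216.9 mGal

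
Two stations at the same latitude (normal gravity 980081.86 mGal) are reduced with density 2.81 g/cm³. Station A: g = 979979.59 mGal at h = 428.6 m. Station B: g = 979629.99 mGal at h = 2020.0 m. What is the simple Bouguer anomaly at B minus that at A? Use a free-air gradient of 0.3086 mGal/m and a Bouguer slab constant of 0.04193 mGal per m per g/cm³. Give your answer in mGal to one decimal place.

Δg_SB(A) = 979979.59 − 980081.86 + 0.3086×428.6 − 0.04193×2.81×428.6 = -20.50 mGal
Δg_SB(B) = 979629.99 − 980081.86 + 0.3086×2020.0 − 0.04193×2.81×2020.0 = -66.50 mGal
Difference = -66.50 − (-20.50) = -46.00 mGal

-46.0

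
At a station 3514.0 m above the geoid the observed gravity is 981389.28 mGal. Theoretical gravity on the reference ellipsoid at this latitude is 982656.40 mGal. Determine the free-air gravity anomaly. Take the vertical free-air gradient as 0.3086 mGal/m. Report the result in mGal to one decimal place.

Free-air correction = 0.3086 × 3514.0 = 1084.42 mGal
Free-air anomaly = 981389.28 − 982656.40 + (1084.42) = -182.70 mGal

-182.7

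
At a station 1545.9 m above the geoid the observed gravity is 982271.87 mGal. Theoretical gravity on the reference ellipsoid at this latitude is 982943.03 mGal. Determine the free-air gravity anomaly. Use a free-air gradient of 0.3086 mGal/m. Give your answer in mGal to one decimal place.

Free-air correction = 0.3086 × 1545.9 = 477.06 mGal
Free-air anomaly = 982271.87 − 982943.03 + (477.06) = -194.10 mGal

-194.1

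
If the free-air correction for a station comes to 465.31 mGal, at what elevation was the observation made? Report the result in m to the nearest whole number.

1508

h = 465.31 / 0.3086 = 1507.81 m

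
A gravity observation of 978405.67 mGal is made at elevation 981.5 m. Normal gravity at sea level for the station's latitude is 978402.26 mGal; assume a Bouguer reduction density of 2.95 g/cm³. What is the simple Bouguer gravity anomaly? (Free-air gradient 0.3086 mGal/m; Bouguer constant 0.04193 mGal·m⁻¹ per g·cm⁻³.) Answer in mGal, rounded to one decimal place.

Free-air correction = 0.3086 × 981.5 = 302.89 mGal
Free-air anomaly = 978405.67 − 978402.26 + (302.89) = 306.30 mGal
Bouguer slab correction = 0.04193 × 2.95 × 981.5 = 121.41 mGal
Simple Bouguer anomaly = 306.30 − (121.41) = 184.89 mGal

184.9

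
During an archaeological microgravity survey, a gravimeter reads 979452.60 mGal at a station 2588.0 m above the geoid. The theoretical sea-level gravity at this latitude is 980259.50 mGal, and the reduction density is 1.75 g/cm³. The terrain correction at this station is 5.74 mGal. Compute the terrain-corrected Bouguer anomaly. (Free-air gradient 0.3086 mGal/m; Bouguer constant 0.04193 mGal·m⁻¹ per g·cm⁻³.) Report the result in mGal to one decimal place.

Free-air correction = 0.3086 × 2588.0 = 798.66 mGal
Free-air anomaly = 979452.60 − 980259.50 + (798.66) = -8.24 mGal
Bouguer slab correction = 0.04193 × 1.75 × 2588.0 = 189.90 mGal
Simple Bouguer anomaly = -8.24 − (189.90) = -198.14 mGal
Complete Bouguer anomaly = -198.14 + 5.74 = -192.40 mGal

-192.4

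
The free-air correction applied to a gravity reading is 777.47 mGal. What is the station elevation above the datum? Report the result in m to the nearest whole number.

h = 777.47 / 0.3086 = 2519.35 m

2519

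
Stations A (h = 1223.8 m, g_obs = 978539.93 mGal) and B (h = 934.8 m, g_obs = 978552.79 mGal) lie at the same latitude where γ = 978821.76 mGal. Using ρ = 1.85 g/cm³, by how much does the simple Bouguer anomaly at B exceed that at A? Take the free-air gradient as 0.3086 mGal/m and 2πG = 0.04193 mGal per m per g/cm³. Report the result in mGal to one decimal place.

Δg_SB(A) = 978539.93 − 978821.76 + 0.3086×1223.8 − 0.04193×1.85×1223.8 = 0.90 mGal
Δg_SB(B) = 978552.79 − 978821.76 + 0.3086×934.8 − 0.04193×1.85×934.8 = -53.00 mGal
Difference = -53.00 − (0.90) = -53.90 mGal

-53.9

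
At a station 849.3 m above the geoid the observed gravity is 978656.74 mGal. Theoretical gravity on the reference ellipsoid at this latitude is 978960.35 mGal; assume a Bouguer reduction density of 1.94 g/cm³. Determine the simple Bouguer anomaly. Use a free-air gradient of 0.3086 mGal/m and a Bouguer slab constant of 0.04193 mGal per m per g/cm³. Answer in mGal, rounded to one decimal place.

-110.6

Free-air correction = 0.3086 × 849.3 = 262.09 mGal
Free-air anomaly = 978656.74 − 978960.35 + (262.09) = -41.52 mGal
Bouguer slab correction = 0.04193 × 1.94 × 849.3 = 69.09 mGal
Simple Bouguer anomaly = -41.52 − (69.09) = -110.61 mGal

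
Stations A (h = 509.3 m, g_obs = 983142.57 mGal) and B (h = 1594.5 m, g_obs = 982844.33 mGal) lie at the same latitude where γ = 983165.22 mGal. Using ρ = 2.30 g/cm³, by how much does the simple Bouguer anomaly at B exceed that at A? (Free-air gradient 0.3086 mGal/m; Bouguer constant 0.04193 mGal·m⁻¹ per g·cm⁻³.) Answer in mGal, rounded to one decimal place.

Δg_SB(A) = 983142.57 − 983165.22 + 0.3086×509.3 − 0.04193×2.30×509.3 = 85.40 mGal
Δg_SB(B) = 982844.33 − 983165.22 + 0.3086×1594.5 − 0.04193×2.30×1594.5 = 17.40 mGal
Difference = 17.40 − (85.40) = -68.00 mGal

-68.0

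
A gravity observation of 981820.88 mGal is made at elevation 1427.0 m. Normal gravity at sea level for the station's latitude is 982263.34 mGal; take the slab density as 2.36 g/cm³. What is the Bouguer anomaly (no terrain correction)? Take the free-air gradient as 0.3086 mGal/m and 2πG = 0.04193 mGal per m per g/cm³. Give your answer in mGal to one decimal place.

Free-air correction = 0.3086 × 1427.0 = 440.37 mGal
Free-air anomaly = 981820.88 − 982263.34 + (440.37) = -2.09 mGal
Bouguer slab correction = 0.04193 × 2.36 × 1427.0 = 141.21 mGal
Simple Bouguer anomaly = -2.09 − (141.21) = -143.30 mGal

-143.3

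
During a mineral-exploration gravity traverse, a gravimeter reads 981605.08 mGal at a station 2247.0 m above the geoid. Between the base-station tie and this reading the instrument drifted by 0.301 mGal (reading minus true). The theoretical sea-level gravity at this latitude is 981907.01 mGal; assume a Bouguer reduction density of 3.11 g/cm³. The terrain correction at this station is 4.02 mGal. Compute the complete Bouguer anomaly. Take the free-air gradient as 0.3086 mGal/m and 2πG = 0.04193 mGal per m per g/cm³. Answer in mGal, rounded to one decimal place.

Drift-corrected reading = 981605.08 − (0.301) = 981604.779 mGal
Free-air correction = 0.3086 × 2247.0 = 693.42 mGal
Free-air anomaly = 981604.779 − 981907.01 + (693.42) = 391.189 mGal
Bouguer slab correction = 0.04193 × 3.11 × 2247.0 = 293.01 mGal
Simple Bouguer anomaly = 391.189 − (293.01) = 98.179 mGal
Complete Bouguer anomaly = 98.179 + 4.02 = 102.199 mGal

102.2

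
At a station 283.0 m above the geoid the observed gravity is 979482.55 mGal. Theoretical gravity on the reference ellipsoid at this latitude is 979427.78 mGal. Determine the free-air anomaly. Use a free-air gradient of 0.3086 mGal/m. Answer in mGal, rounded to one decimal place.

Free-air correction = 0.3086 × 283.0 = 87.33 mGal
Free-air anomaly = 979482.55 − 979427.78 + (87.33) = 142.10 mGal

142.1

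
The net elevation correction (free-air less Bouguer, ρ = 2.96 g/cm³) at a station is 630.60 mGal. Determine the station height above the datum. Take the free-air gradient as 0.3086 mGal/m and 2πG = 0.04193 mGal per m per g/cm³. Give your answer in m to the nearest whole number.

Combined gradient = 0.3086 − 0.04193 × 2.96 = 0.1844872 mGal/m
h = 630.60 / 0.1844872 = 3418.12 m

3418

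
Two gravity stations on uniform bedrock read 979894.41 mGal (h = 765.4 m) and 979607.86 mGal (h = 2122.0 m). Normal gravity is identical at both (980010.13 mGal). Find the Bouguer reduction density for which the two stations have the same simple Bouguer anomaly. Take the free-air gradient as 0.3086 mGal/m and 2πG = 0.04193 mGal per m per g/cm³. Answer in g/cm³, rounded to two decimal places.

Δg_obs = 979607.86 − 979894.41 = -286.55 mGal over Δh = 2122.0 − 765.4 = 1356.6 m
Equal Bouguer anomalies ⇒ Δg_obs + (0.3086 − 0.04193ρ)·Δh = 0
0.3086 − 0.04193ρ = −Δg_obs/Δh = 0.21123
ρ = (0.3086 − 0.21123) / 0.04193 = 2.32 g/cm³

2.32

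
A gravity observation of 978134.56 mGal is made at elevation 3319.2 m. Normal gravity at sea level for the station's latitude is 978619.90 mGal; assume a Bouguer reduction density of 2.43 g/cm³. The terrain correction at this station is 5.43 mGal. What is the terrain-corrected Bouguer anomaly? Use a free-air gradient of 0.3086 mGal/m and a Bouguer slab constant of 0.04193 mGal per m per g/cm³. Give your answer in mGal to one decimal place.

Free-air correction = 0.3086 × 3319.2 = 1024.31 mGal
Free-air anomaly = 978134.56 − 978619.90 + (1024.31) = 538.97 mGal
Bouguer slab correction = 0.04193 × 2.43 × 3319.2 = 338.19 mGal
Simple Bouguer anomaly = 538.97 − (338.19) = 200.78 mGal
Complete Bouguer anomaly = 200.78 + 5.43 = 206.21 mGal

206.2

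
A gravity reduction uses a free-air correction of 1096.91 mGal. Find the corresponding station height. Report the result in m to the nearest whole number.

h = 1096.91 / 0.3086 = 3554.47 m

3554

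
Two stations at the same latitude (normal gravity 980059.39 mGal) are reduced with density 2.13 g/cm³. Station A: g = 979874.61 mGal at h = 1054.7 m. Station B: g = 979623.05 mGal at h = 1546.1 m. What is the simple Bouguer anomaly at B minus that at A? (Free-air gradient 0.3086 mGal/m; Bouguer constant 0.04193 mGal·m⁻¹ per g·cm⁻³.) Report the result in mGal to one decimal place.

-143.8

Δg_SB(A) = 979874.61 − 980059.39 + 0.3086×1054.7 − 0.04193×2.13×1054.7 = 46.50 mGal
Δg_SB(B) = 979623.05 − 980059.39 + 0.3086×1546.1 − 0.04193×2.13×1546.1 = -97.30 mGal
Difference = -97.30 − (46.50) = -143.80 mGal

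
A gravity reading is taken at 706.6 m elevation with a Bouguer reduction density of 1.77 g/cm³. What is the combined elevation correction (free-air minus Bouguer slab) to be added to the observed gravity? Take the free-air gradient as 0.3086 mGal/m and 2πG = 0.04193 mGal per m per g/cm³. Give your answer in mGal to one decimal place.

165.6

Combined gradient = 0.3086 − 0.04193 × 1.77 = 0.2343839 mGal/m
Combined elevation correction = 0.2343839 × 706.6 = 165.6 mGal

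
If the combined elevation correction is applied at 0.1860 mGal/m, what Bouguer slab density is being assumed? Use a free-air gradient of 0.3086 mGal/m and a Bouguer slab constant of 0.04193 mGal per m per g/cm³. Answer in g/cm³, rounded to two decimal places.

2.92

0.1860 = 0.3086 − 0.04193 × ρ
ρ = (0.3086 − 0.1860) / 0.04193 = 2.92 g/cm³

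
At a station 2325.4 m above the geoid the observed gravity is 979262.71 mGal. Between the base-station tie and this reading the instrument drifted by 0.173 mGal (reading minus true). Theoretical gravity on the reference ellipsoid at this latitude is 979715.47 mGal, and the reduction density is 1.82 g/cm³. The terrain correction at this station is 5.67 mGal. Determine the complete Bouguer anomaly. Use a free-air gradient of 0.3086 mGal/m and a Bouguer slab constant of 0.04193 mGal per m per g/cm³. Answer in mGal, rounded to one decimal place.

Drift-corrected reading = 979262.71 − (0.173) = 979262.537 mGal
Free-air correction = 0.3086 × 2325.4 = 717.62 mGal
Free-air anomaly = 979262.537 − 979715.47 + (717.62) = 264.687 mGal
Bouguer slab correction = 0.04193 × 1.82 × 2325.4 = 177.46 mGal
Simple Bouguer anomaly = 264.687 − (177.46) = 87.227 mGal
Complete Bouguer anomaly = 87.227 + 5.67 = 92.897 mGal

92.9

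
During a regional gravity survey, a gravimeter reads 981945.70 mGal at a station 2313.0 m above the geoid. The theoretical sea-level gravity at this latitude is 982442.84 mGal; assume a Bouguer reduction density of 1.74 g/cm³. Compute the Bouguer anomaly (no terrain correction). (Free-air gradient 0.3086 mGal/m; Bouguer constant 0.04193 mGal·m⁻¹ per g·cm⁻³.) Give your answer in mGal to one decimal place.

Free-air correction = 0.3086 × 2313.0 = 713.79 mGal
Free-air anomaly = 981945.70 − 982442.84 + (713.79) = 216.65 mGal
Bouguer slab correction = 0.04193 × 1.74 × 2313.0 = 168.75 mGal
Simple Bouguer anomaly = 216.65 − (168.75) = 47.90 mGal

47.9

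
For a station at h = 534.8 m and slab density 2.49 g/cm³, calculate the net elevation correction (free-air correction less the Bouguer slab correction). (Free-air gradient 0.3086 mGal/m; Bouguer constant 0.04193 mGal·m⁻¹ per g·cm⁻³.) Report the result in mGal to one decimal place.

Combined gradient = 0.3086 − 0.04193 × 2.49 = 0.2041943 mGal/m
Combined elevation correction = 0.2041943 × 534.8 = 109.2 mGal

109.2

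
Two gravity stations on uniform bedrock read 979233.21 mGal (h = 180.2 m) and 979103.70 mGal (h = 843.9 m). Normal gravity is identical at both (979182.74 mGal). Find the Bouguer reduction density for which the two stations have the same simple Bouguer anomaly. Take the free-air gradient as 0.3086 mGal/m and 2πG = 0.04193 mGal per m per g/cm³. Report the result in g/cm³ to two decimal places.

Δg_obs = 979103.70 − 979233.21 = -129.51 mGal over Δh = 843.9 − 180.2 = 663.7 m
Equal Bouguer anomalies ⇒ Δg_obs + (0.3086 − 0.04193ρ)·Δh = 0
0.3086 − 0.04193ρ = −Δg_obs/Δh = 0.19513
ρ = (0.3086 − 0.19513) / 0.04193 = 2.71 g/cm³

2.71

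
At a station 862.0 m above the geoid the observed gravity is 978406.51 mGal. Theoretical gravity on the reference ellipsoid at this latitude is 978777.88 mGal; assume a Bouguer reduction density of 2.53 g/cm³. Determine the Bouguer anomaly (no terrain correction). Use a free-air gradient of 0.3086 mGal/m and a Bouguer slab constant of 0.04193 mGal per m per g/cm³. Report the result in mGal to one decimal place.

Free-air correction = 0.3086 × 862.0 = 266.01 mGal
Free-air anomaly = 978406.51 − 978777.88 + (266.01) = -105.36 mGal
Bouguer slab correction = 0.04193 × 2.53 × 862.0 = 91.44 mGal
Simple Bouguer anomaly = -105.36 − (91.44) = -196.80 mGal

-196.8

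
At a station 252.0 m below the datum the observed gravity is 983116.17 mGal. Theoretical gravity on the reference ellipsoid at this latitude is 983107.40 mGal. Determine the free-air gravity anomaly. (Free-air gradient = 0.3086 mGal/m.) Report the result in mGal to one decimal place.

Free-air correction = 0.3086 × -252.0 = -77.77 mGal
Free-air anomaly = 983116.17 − 983107.40 + (-77.77) = -69.00 mGal

-69.0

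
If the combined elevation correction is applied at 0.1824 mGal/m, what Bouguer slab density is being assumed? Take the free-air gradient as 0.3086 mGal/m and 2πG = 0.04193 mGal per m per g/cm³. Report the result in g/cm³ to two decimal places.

3.01

0.1824 = 0.3086 − 0.04193 × ρ
ρ = (0.3086 − 0.1824) / 0.04193 = 3.01 g/cm³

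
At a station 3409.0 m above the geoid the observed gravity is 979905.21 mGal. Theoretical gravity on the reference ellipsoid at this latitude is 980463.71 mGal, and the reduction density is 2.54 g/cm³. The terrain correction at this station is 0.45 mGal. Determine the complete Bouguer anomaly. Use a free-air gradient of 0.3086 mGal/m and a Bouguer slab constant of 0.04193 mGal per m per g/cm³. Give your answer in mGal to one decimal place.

Free-air correction = 0.3086 × 3409.0 = 1052.02 mGal
Free-air anomaly = 979905.21 − 980463.71 + (1052.02) = 493.52 mGal
Bouguer slab correction = 0.04193 × 2.54 × 3409.0 = 363.07 mGal
Simple Bouguer anomaly = 493.52 − (363.07) = 130.45 mGal
Complete Bouguer anomaly = 130.45 + 0.45 = 130.90 mGal

130.9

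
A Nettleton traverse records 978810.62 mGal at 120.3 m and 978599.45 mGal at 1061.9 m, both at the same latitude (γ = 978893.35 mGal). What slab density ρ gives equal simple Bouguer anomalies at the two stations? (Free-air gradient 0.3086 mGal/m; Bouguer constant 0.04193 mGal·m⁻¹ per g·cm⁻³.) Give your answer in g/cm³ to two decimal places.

2.01

Δg_obs = 978599.45 − 978810.62 = -211.17 mGal over Δh = 1061.9 − 120.3 = 941.6 m
Equal Bouguer anomalies ⇒ Δg_obs + (0.3086 − 0.04193ρ)·Δh = 0
0.3086 − 0.04193ρ = −Δg_obs/Δh = 0.22427
ρ = (0.3086 − 0.22427) / 0.04193 = 2.01 g/cm³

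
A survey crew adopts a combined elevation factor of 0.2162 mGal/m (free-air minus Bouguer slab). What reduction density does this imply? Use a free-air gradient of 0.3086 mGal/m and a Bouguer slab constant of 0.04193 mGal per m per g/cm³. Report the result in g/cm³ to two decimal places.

2.20

0.2162 = 0.3086 − 0.04193 × ρ
ρ = (0.3086 − 0.2162) / 0.04193 = 2.20 g/cm³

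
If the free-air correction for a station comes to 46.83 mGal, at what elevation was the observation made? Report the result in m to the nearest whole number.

h = 46.83 / 0.3086 = 151.75 m

152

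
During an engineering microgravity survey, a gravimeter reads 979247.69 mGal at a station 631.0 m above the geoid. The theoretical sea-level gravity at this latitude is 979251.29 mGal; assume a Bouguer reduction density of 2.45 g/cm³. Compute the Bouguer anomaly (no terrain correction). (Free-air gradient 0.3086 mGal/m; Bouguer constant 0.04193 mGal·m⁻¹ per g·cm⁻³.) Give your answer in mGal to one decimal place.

Free-air correction = 0.3086 × 631.0 = 194.73 mGal
Free-air anomaly = 979247.69 − 979251.29 + (194.73) = 191.13 mGal
Bouguer slab correction = 0.04193 × 2.45 × 631.0 = 64.82 mGal
Simple Bouguer anomaly = 191.13 − (64.82) = 126.31 mGal

126.3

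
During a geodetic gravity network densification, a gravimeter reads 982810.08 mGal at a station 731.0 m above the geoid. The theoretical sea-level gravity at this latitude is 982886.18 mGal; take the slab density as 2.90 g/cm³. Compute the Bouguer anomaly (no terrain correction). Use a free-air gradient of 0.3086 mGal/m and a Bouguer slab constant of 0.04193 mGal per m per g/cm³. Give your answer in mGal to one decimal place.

60.6

Free-air correction = 0.3086 × 731.0 = 225.59 mGal
Free-air anomaly = 982810.08 − 982886.18 + (225.59) = 149.49 mGal
Bouguer slab correction = 0.04193 × 2.90 × 731.0 = 88.89 mGal
Simple Bouguer anomaly = 149.49 − (88.89) = 60.60 mGal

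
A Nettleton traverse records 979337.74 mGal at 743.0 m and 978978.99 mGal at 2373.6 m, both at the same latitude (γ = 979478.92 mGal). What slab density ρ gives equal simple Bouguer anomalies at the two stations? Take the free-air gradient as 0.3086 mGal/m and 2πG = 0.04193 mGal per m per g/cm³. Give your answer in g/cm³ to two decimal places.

2.11

Δg_obs = 978978.99 − 979337.74 = -358.75 mGal over Δh = 2373.6 − 743.0 = 1630.6 m
Equal Bouguer anomalies ⇒ Δg_obs + (0.3086 − 0.04193ρ)·Δh = 0
0.3086 − 0.04193ρ = −Δg_obs/Δh = 0.22001
ρ = (0.3086 − 0.22001) / 0.04193 = 2.11 g/cm³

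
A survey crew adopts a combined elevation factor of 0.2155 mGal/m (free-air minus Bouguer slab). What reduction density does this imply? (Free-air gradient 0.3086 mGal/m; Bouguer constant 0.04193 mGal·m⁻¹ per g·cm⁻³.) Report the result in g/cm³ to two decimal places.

2.22

0.2155 = 0.3086 − 0.04193 × ρ
ρ = (0.3086 − 0.2155) / 0.04193 = 2.22 g/cm³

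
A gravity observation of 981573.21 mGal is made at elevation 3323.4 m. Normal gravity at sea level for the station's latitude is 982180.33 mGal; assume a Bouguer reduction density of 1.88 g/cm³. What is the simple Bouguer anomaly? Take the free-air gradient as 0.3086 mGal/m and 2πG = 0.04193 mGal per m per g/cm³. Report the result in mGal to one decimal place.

156.5

Free-air correction = 0.3086 × 3323.4 = 1025.60 mGal
Free-air anomaly = 981573.21 − 982180.33 + (1025.60) = 418.48 mGal
Bouguer slab correction = 0.04193 × 1.88 × 3323.4 = 261.98 mGal
Simple Bouguer anomaly = 418.48 − (261.98) = 156.50 mGal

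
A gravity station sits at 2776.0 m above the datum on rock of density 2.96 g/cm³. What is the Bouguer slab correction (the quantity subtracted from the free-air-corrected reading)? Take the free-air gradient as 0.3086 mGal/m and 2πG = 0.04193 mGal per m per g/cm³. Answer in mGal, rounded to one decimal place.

344.5

Bouguer slab correction = 0.04193 × 2.96 × 2776.0 = 344.5 mGal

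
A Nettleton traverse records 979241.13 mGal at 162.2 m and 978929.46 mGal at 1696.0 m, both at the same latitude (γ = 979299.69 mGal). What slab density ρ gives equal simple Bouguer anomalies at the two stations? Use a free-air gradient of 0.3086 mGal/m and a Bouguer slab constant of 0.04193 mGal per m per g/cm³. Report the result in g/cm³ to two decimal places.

Δg_obs = 978929.46 − 979241.13 = -311.67 mGal over Δh = 1696.0 − 162.2 = 1533.8 m
Equal Bouguer anomalies ⇒ Δg_obs + (0.3086 − 0.04193ρ)·Δh = 0
0.3086 − 0.04193ρ = −Δg_obs/Δh = 0.20320
ρ = (0.3086 − 0.20320) / 0.04193 = 2.51 g/cm³

2.51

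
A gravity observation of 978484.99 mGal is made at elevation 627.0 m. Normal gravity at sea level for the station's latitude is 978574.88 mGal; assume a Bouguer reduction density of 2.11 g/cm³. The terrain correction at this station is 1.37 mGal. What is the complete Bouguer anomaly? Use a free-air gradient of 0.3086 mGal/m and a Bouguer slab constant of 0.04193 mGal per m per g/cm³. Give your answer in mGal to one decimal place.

49.5

Free-air correction = 0.3086 × 627.0 = 193.49 mGal
Free-air anomaly = 978484.99 − 978574.88 + (193.49) = 103.60 mGal
Bouguer slab correction = 0.04193 × 2.11 × 627.0 = 55.47 mGal
Simple Bouguer anomaly = 103.60 − (55.47) = 48.13 mGal
Complete Bouguer anomaly = 48.13 + 1.37 = 49.50 mGal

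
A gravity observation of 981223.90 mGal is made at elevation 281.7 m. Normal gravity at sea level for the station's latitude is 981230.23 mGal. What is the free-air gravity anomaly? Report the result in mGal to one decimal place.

80.6

Free-air correction = 0.3086 × 281.7 = 86.93 mGal
Free-air anomaly = 981223.90 − 981230.23 + (86.93) = 80.60 mGal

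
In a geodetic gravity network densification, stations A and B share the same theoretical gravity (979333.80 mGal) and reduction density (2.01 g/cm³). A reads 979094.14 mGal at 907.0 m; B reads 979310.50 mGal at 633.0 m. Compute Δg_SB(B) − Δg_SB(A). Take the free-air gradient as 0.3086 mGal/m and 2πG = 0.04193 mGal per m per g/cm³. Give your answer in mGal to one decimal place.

154.9

Δg_SB(A) = 979094.14 − 979333.80 + 0.3086×907.0 − 0.04193×2.01×907.0 = -36.20 mGal
Δg_SB(B) = 979310.50 − 979333.80 + 0.3086×633.0 − 0.04193×2.01×633.0 = 118.70 mGal
Difference = 118.70 − (-36.20) = 154.90 mGal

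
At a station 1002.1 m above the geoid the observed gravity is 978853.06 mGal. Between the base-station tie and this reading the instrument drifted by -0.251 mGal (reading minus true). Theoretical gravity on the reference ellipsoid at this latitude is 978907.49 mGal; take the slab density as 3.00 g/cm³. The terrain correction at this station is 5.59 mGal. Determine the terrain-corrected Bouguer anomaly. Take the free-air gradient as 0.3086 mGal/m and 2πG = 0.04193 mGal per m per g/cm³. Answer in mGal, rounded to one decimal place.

134.6

Drift-corrected reading = 978853.06 − (-0.251) = 978853.311 mGal
Free-air correction = 0.3086 × 1002.1 = 309.25 mGal
Free-air anomaly = 978853.311 − 978907.49 + (309.25) = 255.071 mGal
Bouguer slab correction = 0.04193 × 3.00 × 1002.1 = 126.05 mGal
Simple Bouguer anomaly = 255.071 − (126.05) = 129.021 mGal
Complete Bouguer anomaly = 129.021 + 5.59 = 134.611 mGal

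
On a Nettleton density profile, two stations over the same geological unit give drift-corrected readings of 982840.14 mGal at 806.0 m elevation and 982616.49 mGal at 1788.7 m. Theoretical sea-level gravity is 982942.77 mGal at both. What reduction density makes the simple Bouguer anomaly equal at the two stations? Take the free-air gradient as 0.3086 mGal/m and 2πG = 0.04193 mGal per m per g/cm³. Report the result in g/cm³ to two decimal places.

Δg_obs = 982616.49 − 982840.14 = -223.65 mGal over Δh = 1788.7 − 806.0 = 982.7 m
Equal Bouguer anomalies ⇒ Δg_obs + (0.3086 − 0.04193ρ)·Δh = 0
0.3086 − 0.04193ρ = −Δg_obs/Δh = 0.22759
ρ = (0.3086 − 0.22759) / 0.04193 = 1.93 g/cm³

1.93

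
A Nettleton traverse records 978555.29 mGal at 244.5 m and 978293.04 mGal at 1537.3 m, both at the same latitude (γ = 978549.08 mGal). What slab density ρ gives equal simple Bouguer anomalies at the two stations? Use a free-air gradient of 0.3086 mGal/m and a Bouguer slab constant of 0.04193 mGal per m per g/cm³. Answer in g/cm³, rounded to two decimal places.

2.52

Δg_obs = 978293.04 − 978555.29 = -262.25 mGal over Δh = 1537.3 − 244.5 = 1292.8 m
Equal Bouguer anomalies ⇒ Δg_obs + (0.3086 − 0.04193ρ)·Δh = 0
0.3086 − 0.04193ρ = −Δg_obs/Δh = 0.20285
ρ = (0.3086 − 0.20285) / 0.04193 = 2.52 g/cm³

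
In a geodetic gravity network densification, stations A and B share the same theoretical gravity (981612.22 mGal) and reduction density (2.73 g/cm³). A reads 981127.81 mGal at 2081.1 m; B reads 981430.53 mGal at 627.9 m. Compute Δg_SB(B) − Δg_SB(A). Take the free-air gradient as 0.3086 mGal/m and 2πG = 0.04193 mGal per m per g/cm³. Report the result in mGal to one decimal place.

Δg_SB(A) = 981127.81 − 981612.22 + 0.3086×2081.1 − 0.04193×2.73×2081.1 = -80.40 mGal
Δg_SB(B) = 981430.53 − 981612.22 + 0.3086×627.9 − 0.04193×2.73×627.9 = -59.80 mGal
Difference = -59.80 − (-80.40) = 20.60 mGal

20.6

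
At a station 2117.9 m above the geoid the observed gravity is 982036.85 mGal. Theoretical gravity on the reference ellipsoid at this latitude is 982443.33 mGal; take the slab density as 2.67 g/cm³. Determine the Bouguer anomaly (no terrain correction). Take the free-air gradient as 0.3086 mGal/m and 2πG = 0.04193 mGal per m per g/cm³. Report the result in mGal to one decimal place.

Free-air correction = 0.3086 × 2117.9 = 653.58 mGal
Free-air anomaly = 982036.85 − 982443.33 + (653.58) = 247.10 mGal
Bouguer slab correction = 0.04193 × 2.67 × 2117.9 = 237.11 mGal
Simple Bouguer anomaly = 247.10 − (237.11) = 9.99 mGal

10.0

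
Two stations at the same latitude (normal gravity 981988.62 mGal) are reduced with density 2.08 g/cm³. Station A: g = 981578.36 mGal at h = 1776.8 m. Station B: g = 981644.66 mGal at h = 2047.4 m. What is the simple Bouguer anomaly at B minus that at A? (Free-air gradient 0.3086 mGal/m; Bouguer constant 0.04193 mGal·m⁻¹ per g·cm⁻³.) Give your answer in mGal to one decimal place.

Δg_SB(A) = 981578.36 − 981988.62 + 0.3086×1776.8 − 0.04193×2.08×1776.8 = -16.90 mGal
Δg_SB(B) = 981644.66 − 981988.62 + 0.3086×2047.4 − 0.04193×2.08×2047.4 = 109.30 mGal
Difference = 109.30 − (-16.90) = 126.20 mGal

126.2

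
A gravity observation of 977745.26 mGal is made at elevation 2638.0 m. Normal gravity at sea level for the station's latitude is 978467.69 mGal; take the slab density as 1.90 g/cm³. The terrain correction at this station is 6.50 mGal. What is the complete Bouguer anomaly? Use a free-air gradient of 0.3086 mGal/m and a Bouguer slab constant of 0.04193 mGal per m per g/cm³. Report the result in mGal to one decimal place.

-112.0

Free-air correction = 0.3086 × 2638.0 = 814.09 mGal
Free-air anomaly = 977745.26 − 978467.69 + (814.09) = 91.66 mGal
Bouguer slab correction = 0.04193 × 1.90 × 2638.0 = 210.16 mGal
Simple Bouguer anomaly = 91.66 − (210.16) = -118.50 mGal
Complete Bouguer anomaly = -118.50 + 6.50 = -112.00 mGal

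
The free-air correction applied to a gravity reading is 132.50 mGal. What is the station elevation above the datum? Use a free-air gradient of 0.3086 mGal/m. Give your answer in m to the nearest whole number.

h = 132.50 / 0.3086 = 429.36 m

429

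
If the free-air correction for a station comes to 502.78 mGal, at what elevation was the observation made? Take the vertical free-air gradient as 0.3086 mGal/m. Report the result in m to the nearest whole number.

1629

h = 502.78 / 0.3086 = 1629.23 m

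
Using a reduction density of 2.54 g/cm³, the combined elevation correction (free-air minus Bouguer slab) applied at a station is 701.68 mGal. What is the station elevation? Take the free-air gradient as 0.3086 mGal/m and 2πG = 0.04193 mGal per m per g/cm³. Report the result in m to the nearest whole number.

Combined gradient = 0.3086 − 0.04193 × 2.54 = 0.2020978 mGal/m
h = 701.68 / 0.2020978 = 3471.98 m

3472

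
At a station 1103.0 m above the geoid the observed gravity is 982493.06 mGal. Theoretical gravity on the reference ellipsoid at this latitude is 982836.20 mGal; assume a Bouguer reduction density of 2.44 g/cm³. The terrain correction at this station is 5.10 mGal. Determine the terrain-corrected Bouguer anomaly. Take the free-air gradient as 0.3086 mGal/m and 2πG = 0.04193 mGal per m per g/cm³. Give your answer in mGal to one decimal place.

Free-air correction = 0.3086 × 1103.0 = 340.39 mGal
Free-air anomaly = 982493.06 − 982836.20 + (340.39) = -2.75 mGal
Bouguer slab correction = 0.04193 × 2.44 × 1103.0 = 112.85 mGal
Simple Bouguer anomaly = -2.75 − (112.85) = -115.60 mGal
Complete Bouguer anomaly = -115.60 + 5.10 = -110.50 mGal

-110.5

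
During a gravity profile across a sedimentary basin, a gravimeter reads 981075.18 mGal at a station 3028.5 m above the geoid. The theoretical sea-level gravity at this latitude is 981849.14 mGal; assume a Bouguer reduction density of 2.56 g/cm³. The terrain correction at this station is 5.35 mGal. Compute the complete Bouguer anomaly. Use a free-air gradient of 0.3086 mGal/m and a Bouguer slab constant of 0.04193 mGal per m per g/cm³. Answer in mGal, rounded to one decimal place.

Free-air correction = 0.3086 × 3028.5 = 934.60 mGal
Free-air anomaly = 981075.18 − 981849.14 + (934.60) = 160.64 mGal
Bouguer slab correction = 0.04193 × 2.56 × 3028.5 = 325.08 mGal
Simple Bouguer anomaly = 160.64 − (325.08) = -164.44 mGal
Complete Bouguer anomaly = -164.44 + 5.35 = -159.09 mGal

-159.1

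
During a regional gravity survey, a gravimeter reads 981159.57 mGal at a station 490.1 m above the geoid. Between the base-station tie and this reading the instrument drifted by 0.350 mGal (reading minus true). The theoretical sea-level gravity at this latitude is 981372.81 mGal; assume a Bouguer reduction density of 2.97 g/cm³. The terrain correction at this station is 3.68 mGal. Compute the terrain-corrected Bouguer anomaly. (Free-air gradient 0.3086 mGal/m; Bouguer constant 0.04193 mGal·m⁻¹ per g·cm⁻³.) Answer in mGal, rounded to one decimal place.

Drift-corrected reading = 981159.57 − (0.350) = 981159.220 mGal
Free-air correction = 0.3086 × 490.1 = 151.24 mGal
Free-air anomaly = 981159.220 − 981372.81 + (151.24) = -62.350 mGal
Bouguer slab correction = 0.04193 × 2.97 × 490.1 = 61.03 mGal
Simple Bouguer anomaly = -62.350 − (61.03) = -123.380 mGal
Complete Bouguer anomaly = -123.380 + 3.68 = -119.700 mGal

-119.7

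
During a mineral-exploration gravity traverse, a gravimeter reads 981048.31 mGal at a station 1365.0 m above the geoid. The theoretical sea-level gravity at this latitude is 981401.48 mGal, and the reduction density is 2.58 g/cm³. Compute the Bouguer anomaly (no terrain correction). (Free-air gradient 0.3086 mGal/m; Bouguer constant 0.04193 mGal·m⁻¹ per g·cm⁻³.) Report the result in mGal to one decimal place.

-79.6

Free-air correction = 0.3086 × 1365.0 = 421.24 mGal
Free-air anomaly = 981048.31 − 981401.48 + (421.24) = 68.07 mGal
Bouguer slab correction = 0.04193 × 2.58 × 1365.0 = 147.66 mGal
Simple Bouguer anomaly = 68.07 − (147.66) = -79.59 mGal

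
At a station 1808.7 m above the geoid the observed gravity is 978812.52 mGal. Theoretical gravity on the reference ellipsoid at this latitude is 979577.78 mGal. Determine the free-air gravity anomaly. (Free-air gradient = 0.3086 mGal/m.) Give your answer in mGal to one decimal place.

-207.1

Free-air correction = 0.3086 × 1808.7 = 558.16 mGal
Free-air anomaly = 978812.52 − 979577.78 + (558.16) = -207.10 mGal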